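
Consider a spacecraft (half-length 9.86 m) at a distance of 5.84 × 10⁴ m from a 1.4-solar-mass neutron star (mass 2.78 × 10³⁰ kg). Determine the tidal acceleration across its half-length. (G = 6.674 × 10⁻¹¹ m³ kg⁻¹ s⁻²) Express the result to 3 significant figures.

a_tidal = 2GMr/d³
        = 2 × (6.674 × 10⁻¹¹) × (2.78 × 10³⁰) × (9.86) / (5.84 × 10⁴)³
        = 1.84 × 10⁷ m/s²

1.84 × 10⁷ m/s²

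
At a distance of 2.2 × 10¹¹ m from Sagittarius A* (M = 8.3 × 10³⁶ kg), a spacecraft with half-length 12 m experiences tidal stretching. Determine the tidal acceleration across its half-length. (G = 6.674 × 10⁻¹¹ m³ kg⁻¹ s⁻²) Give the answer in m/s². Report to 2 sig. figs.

1.2 × 10⁻⁶ m/s²

Since r ≪ d, expand the inverse-square field across one radius to get the leading 2GMr/d³ term.
a_tidal = 2GMr/d³
        = 2 × (6.674 × 10⁻¹¹) × (8.3 × 10³⁶) × (12) / (2.2 × 10¹¹)³
        = 1.2 × 10⁻⁶ m/s²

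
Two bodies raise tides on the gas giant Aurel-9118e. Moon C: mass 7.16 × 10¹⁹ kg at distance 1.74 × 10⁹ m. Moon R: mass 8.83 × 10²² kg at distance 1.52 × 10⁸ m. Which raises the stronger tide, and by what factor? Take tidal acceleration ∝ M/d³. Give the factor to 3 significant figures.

Tidal stretch scales as M/d³; compute that for each body.
Moon C: (7.16 × 10¹⁹) / (1.74 × 10⁹)³ = 1.359 × 10⁻⁸
Moon R: (8.83 × 10²²) / (1.52 × 10⁸)³ = 2.514 × 10⁻²
Ratio (larger/smaller) = 1.85 × 10⁶

Moon R, by a factor of ≈ 1.85 × 10⁶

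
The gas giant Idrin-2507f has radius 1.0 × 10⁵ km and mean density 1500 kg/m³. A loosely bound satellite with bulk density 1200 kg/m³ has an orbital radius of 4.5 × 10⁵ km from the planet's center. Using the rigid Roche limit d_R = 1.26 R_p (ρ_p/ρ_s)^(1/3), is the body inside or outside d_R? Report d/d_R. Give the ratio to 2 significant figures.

d_R = 1.26 × (1.0 × 10⁵ km) × (1500/1200)^(1/3) = 1.357 × 10⁵ km
d/d_R = (4.5 × 10⁵) / (1.357 × 10⁵) = 3.3
Since d/d_R > 1, the body is outside the Roche limit.

outside; d/d_R ≈ 3.3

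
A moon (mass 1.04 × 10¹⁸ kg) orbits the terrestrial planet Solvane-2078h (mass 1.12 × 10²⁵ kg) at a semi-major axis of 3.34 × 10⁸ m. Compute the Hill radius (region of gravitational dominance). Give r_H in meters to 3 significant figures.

r_H ≈ a (m/3M)^(1/3)
    = (3.34 × 10⁸) × (1.04 × 10¹⁸ / (3 × 1.12 × 10²⁵))^(1/3)
    = 1.05 × 10⁶ m

1.05 × 10⁶ m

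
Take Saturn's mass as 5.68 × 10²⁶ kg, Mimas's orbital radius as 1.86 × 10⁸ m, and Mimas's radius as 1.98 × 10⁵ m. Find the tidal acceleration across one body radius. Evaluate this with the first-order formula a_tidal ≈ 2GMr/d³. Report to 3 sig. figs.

2.33 × 10⁻³ m/s²

Differencing GM/(d−r)² and GM/d² to first order in r/d gives 2GMr/d³.
Δa = 2GMr/d³
   = 2 × (6.674 × 10⁻¹¹) × (5.68 × 10²⁶) × (1.98 × 10⁵) / (1.86 × 10⁸)³
   = 2.33 × 10⁻³ m/s²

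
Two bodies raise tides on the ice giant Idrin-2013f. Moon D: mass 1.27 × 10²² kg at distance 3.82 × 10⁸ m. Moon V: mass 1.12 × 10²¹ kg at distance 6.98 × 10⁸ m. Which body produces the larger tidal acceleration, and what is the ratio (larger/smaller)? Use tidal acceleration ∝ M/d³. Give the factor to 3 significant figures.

Tidal stretch scales as M/d³; compute that for each body.
Moon D: (1.27 × 10²²) / (3.82 × 10⁸)³ = 2.278 × 10⁻⁴
Moon V: (1.12 × 10²¹) / (6.98 × 10⁸)³ = 3.293 × 10⁻⁶
Ratio (larger/smaller) = 69.2

Moon D, by a factor of ≈ 69.2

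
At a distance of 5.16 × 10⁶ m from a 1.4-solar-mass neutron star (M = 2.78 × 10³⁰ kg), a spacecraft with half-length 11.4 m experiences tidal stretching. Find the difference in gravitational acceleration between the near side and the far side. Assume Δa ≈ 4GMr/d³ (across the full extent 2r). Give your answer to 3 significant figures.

6.16 × 10¹ m/s²

Near-to-far spans 2r, so the tidal difference is twice the near-to-center value: 4GMr/d³.
Δa = 4GMr/d³
   = 4 × (6.674 × 10⁻¹¹) × (2.78 × 10³⁰) × (11.4) / (5.16 × 10⁶)³
   = 6.16 × 10¹ m/s²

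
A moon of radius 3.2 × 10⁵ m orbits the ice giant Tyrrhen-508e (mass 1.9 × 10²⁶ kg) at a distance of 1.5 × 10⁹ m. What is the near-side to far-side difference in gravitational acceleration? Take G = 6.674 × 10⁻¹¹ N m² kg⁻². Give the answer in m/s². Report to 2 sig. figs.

4.8 × 10⁻⁶ m/s²

Δg = 4GMr/d³
   = 4 × (6.674 × 10⁻¹¹) × (1.9 × 10²⁶) × (3.2 × 10⁵) / (1.5 × 10⁹)³
   = 4.8 × 10⁻⁶ m/s²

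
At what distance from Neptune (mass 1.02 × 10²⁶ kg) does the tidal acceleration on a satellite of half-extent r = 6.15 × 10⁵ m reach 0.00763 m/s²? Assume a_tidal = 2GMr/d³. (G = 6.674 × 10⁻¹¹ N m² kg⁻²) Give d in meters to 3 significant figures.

1.03 × 10⁸ m

2GMr/d³ = a_tidal  ⇒  d = (2GMr / a_tidal)^(1/3)
d = (2 × 6.674×10⁻¹¹ × (1.02 × 10²⁶) × (6.15 × 10⁵) / (0.00763))^(1/3)
  = 1.03 × 10⁸ m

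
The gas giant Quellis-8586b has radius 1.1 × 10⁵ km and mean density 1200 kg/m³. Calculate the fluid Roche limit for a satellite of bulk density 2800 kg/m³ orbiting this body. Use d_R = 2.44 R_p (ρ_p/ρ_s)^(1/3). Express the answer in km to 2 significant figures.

d_R = 2.44 × 1.1 × 10⁵ km × (1200/2800)^(1/3)
    = 2.0 × 10⁵ km

2.0 × 10⁵ km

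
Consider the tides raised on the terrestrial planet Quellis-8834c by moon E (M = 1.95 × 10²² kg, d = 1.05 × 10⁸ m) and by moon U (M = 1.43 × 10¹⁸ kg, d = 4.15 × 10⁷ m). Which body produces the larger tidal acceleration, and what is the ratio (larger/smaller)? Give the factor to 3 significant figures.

Compare M/d³ for the two perturbers:
Moon E: (1.95 × 10²²) / (1.05 × 10⁸)³ = 1.684 × 10⁻²
Moon U: (1.43 × 10¹⁸) / (4.15 × 10⁷)³ = 2.001 × 10⁻⁵
Ratio (larger/smaller) = 842

Moon E, by a factor of ≈ 842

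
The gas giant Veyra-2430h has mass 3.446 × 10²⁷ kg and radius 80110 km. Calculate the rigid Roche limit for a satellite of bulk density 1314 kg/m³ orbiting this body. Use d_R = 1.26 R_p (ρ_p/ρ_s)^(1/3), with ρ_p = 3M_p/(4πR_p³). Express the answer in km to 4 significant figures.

1.078 × 10⁵ km

ρ_p = 3M_p/(4πR_p³) = 3 × (3.446 × 10²⁷) / (4π × (8.011 × 10⁷ m)³) = 1600 kg/m³
d_R = 1.26 × 80110 km × (1600/1314)^(1/3)
    = 1.078 × 10⁵ km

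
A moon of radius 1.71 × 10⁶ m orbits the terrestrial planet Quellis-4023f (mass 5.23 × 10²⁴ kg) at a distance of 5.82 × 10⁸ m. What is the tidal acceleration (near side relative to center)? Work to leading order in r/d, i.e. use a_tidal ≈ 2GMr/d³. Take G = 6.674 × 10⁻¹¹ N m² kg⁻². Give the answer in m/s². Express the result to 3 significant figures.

Δa = 2GMr/d³
   = 2 × (6.674 × 10⁻¹¹) × (5.23 × 10²⁴) × (1.71 × 10⁶) / (5.82 × 10⁸)³
   = 6.06 × 10⁻⁶ m/s²

6.06 × 10⁻⁶ m/s²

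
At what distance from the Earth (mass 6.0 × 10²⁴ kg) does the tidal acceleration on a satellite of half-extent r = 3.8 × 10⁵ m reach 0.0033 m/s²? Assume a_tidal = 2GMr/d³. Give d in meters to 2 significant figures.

4.5 × 10⁷ m

2GMr/d³ = a_tidal  ⇒  d = (2GMr / a_tidal)^(1/3)
d = (2 × 6.674×10⁻¹¹ × (6.0 × 10²⁴) × (3.8 × 10⁵) / (0.0033))^(1/3)
  = 4.5 × 10⁷ m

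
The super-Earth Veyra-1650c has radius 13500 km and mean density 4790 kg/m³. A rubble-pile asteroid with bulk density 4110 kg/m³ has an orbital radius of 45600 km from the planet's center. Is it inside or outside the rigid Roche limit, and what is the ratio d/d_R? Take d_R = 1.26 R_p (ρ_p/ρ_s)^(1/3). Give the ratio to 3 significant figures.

outside; d/d_R ≈ 2.55

d_R = 1.26 × (13500 km) × (4790/4110)^(1/3) = 17900 km
d/d_R = (45600) / (17900) = 2.55
Since d/d_R > 1, the body is outside the Roche limit.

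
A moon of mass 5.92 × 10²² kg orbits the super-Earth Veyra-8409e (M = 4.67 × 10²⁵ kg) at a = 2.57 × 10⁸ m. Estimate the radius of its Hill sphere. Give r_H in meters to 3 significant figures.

r_H ≈ a (m/3M)^(1/3)
    = (2.57 × 10⁸) × (5.92 × 10²² / (3 × 4.67 × 10²⁵))^(1/3)
    = 1.93 × 10⁷ m

1.93 × 10⁷ m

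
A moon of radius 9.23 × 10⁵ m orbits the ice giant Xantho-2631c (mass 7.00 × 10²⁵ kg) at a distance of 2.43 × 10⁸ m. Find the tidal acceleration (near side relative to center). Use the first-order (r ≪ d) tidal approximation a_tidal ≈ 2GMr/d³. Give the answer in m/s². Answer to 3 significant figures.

6.01 × 10⁻⁴ m/s²

a_tidal = 2GMr/d³
        = 2 × (6.674 × 10⁻¹¹) × (7.00 × 10²⁵) × (9.23 × 10⁵) / (2.43 × 10⁸)³
        = 6.01 × 10⁻⁴ m/s²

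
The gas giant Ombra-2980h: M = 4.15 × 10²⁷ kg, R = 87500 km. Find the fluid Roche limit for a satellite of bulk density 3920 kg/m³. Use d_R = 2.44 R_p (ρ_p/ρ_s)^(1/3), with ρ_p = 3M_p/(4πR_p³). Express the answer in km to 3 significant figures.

1.54 × 10⁵ km

ρ_p = 3M_p/(4πR_p³) = 3 × (4.15 × 10²⁷) / (4π × (8.75 × 10⁷ m)³) = 1480 kg/m³
d_R = 2.44 × 87500 km × (1480/3920)^(1/3)
    = 1.54 × 10⁵ km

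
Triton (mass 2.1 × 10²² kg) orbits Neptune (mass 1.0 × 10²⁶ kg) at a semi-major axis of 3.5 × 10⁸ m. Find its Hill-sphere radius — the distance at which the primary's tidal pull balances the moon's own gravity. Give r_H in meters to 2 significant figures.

1.4 × 10⁷ m

r_H ≈ a (m/3M)^(1/3)
    = (3.5 × 10⁸) × (2.1 × 10²² / (3 × 1.0 × 10²⁶))^(1/3)
    = 1.4 × 10⁷ m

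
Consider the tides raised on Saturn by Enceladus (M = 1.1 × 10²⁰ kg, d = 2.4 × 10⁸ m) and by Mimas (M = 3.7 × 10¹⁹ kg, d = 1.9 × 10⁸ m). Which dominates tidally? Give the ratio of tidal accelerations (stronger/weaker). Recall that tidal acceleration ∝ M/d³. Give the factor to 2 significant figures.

Enceladus, by a factor of ≈ 1.5

Tidal acceleration ∝ M/d³, so compare M/d³ for each.
Enceladus: (1.1 × 10²⁰) / (2.4 × 10⁸)³ = 7.957 × 10⁻⁶
Mimas: (3.7 × 10¹⁹) / (1.9 × 10⁸)³ = 5.394 × 10⁻⁶
Ratio (larger/smaller) = 1.5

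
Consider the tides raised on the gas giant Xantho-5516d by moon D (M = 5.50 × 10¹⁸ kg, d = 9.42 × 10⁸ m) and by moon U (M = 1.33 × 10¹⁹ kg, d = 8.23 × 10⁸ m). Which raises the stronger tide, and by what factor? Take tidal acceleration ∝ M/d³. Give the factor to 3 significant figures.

Moon U, by a factor of ≈ 3.63

Tidal stretch scales as M/d³; compute that for each body.
Moon D: (5.50 × 10¹⁸) / (9.42 × 10⁸)³ = 6.580 × 10⁻⁹
Moon U: (1.33 × 10¹⁹) / (8.23 × 10⁸)³ = 2.386 × 10⁻⁸
Ratio (larger/smaller) = 3.63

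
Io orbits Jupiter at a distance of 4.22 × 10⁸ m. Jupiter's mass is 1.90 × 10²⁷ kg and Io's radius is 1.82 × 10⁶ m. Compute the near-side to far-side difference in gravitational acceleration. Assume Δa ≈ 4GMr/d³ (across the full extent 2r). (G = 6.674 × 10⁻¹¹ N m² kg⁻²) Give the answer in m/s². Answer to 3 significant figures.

a_tidal = 4GMr/d³
        = 4 × (6.674 × 10⁻¹¹) × (1.90 × 10²⁷) × (1.82 × 10⁶) / (4.22 × 10⁸)³
        = 1.23 × 10⁻² m/s²

1.23 × 10⁻² m/s²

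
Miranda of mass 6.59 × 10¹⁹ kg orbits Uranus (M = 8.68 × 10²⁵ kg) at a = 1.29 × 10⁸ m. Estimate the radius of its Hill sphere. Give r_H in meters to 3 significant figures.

8.16 × 10⁵ m

r_H ≈ a (m/3M)^(1/3)
    = (1.29 × 10⁸) × (6.59 × 10¹⁹ / (3 × 8.68 × 10²⁵))^(1/3)
    = 8.16 × 10⁵ m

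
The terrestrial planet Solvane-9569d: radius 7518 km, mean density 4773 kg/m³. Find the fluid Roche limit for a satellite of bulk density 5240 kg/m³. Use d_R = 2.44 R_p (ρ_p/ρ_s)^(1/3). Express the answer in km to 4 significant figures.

17780 km

d_R = 2.44 × 7518 km × (4773/5240)^(1/3)
    = 17780 km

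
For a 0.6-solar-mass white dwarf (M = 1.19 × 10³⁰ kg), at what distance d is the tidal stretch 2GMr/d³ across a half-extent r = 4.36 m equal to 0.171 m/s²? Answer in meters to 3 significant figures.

1.59 × 10⁷ m

2GMr/d³ = a_tidal  ⇒  d = (2GMr / a_tidal)^(1/3)
d = (2 × 6.674×10⁻¹¹ × (1.19 × 10³⁰) × (4.36) / (0.171))^(1/3)
  = 1.59 × 10⁷ m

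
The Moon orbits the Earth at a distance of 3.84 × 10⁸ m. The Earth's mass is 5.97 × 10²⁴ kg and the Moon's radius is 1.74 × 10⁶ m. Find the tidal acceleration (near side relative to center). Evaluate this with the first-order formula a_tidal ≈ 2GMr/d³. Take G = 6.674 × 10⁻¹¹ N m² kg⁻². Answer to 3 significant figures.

2.45 × 10⁻⁵ m/s²

Δg = 2GMr/d³
   = 2 × (6.674 × 10⁻¹¹) × (5.97 × 10²⁴) × (1.74 × 10⁶) / (3.84 × 10⁸)³
   = 2.45 × 10⁻⁵ m/s²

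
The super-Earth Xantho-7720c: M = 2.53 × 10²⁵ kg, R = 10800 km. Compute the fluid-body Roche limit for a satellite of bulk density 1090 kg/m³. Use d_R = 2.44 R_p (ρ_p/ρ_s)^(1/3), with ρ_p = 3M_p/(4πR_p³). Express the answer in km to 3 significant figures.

43200 km

ρ_p = 3M_p/(4πR_p³) = 3 × (2.53 × 10²⁵) / (4π × (1.08 × 10⁷ m)³) = 4790 kg/m³
d_R = 2.44 × 10800 km × (4790/1090)^(1/3)
    = 43200 km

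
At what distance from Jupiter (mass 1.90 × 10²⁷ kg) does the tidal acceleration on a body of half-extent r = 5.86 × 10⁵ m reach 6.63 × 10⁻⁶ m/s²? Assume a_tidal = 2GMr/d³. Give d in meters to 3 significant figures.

2GMr/d³ = a_tidal  ⇒  d = (2GMr / a_tidal)^(1/3)
d = (2 × 6.674×10⁻¹¹ × (1.90 × 10²⁷) × (5.86 × 10⁵) / (6.63 × 10⁻⁶))^(1/3)
  = 2.82 × 10⁹ m

2.82 × 10⁹ m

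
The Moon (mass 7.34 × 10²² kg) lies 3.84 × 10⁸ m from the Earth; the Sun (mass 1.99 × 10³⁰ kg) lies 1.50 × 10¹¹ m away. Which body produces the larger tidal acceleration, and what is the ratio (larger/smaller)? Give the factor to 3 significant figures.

Compare M/d³ for the two perturbers:
The Moon: (7.34 × 10²²) / (3.84 × 10⁸)³ = 1.296 × 10⁻³
The Sun: (1.99 × 10³⁰) / (1.50 × 10¹¹)³ = 5.896 × 10⁻⁴
Ratio (larger/smaller) = 2.20

The Moon, by a factor of ≈ 2.20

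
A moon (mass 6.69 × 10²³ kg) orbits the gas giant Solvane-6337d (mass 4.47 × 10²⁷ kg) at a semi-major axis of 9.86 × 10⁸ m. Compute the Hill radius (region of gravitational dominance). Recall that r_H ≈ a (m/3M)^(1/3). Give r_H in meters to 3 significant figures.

3.63 × 10⁷ m

r_H ≈ a (m/3M)^(1/3)
    = (9.86 × 10⁸) × (6.69 × 10²³ / (3 × 4.47 × 10²⁷))^(1/3)
    = 3.63 × 10⁷ m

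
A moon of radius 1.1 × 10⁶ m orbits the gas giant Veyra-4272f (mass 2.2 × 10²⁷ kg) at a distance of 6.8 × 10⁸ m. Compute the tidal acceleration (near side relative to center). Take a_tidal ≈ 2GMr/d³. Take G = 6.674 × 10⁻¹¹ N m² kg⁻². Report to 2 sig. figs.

The tidal stretch is the gradient of GM/d² times the body's extent r, hence the 1/d³ dependence.
Δg = 2GMr/d³
   = 2 × (6.674 × 10⁻¹¹) × (2.2 × 10²⁷) × (1.1 × 10⁶) / (6.8 × 10⁸)³
   = 1.0 × 10⁻³ m/s²

1.0 × 10⁻³ m/s²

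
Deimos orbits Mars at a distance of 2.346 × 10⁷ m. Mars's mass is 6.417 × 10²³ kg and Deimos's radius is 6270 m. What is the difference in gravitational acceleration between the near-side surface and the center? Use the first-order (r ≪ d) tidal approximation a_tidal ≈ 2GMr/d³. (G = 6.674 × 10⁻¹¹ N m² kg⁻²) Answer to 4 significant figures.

4.159 × 10⁻⁵ m/s²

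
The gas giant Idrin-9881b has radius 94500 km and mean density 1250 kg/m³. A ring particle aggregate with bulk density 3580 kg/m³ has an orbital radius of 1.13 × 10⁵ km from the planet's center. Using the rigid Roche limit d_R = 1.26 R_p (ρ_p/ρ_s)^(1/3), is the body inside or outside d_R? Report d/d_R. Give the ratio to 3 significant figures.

outside; d/d_R ≈ 1.35

d_R = 1.26 × (94500 km) × (1250/3580)^(1/3) = 83850 km
d/d_R = (1.13 × 10⁵) / (83850) = 1.35
Since d/d_R > 1, the body is outside the Roche limit.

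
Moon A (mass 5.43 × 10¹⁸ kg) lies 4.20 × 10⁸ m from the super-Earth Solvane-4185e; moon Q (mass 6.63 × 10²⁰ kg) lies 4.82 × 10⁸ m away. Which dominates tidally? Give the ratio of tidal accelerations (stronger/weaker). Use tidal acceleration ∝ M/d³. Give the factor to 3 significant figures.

Tidal acceleration ∝ M/d³, so compare M/d³ for each.
Moon A: (5.43 × 10¹⁸) / (4.20 × 10⁸)³ = 7.329 × 10⁻⁸
Moon Q: (6.63 × 10²⁰) / (4.82 × 10⁸)³ = 5.921 × 10⁻⁶
Ratio (larger/smaller) = 80.8

Moon Q, by a factor of ≈ 80.8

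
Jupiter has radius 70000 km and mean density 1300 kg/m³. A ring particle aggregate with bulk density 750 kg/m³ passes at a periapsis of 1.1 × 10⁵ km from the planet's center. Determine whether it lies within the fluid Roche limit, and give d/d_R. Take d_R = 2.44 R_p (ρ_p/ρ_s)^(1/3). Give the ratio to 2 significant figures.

inside; d/d_R ≈ 0.54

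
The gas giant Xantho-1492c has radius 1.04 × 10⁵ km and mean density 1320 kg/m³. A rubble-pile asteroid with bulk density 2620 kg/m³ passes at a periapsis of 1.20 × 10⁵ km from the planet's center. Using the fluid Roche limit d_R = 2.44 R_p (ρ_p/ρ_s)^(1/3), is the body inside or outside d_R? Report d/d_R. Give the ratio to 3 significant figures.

inside; d/d_R ≈ 0.594

d_R = 2.44 × (1.04 × 10⁵ km) × (1320/2620)^(1/3) = 2.019 × 10⁵ km
d/d_R = (1.20 × 10⁵) / (2.019 × 10⁵) = 0.594
Since d/d_R < 1, the body is inside the Roche limit.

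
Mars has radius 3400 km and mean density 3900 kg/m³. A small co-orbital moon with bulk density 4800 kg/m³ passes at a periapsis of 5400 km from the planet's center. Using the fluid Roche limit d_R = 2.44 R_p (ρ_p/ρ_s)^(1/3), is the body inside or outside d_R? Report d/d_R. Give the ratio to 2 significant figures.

d_R = 2.44 × (3400 km) × (3900/4800)^(1/3) = 7741 km
d/d_R = (5400) / (7741) = 0.70
Since d/d_R < 1, the body is inside the Roche limit.

inside; d/d_R ≈ 0.70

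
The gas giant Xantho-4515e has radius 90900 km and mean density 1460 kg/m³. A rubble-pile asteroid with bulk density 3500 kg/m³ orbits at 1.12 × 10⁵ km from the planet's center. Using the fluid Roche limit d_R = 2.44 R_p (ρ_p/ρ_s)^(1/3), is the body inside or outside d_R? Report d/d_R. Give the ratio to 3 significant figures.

inside; d/d_R ≈ 0.676

d_R = 2.44 × (90900 km) × (1460/3500)^(1/3) = 1.657 × 10⁵ km
d/d_R = (1.12 × 10⁵) / (1.657 × 10⁵) = 0.676
Since d/d_R < 1, the body is inside the Roche limit.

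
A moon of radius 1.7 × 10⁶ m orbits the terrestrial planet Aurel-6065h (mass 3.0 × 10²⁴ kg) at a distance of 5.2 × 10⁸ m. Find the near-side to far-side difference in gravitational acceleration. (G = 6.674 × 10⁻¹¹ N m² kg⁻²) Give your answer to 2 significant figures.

9.7 × 10⁻⁶ m/s²

Differencing GM/(d−r)² and GM/(d+r)² to first order in r/d gives 4GMr/d³.
a_tidal = 4GMr/d³
        = 4 × (6.674 × 10⁻¹¹) × (3.0 × 10²⁴) × (1.7 × 10⁶) / (5.2 × 10⁸)³
        = 9.7 × 10⁻⁶ m/s²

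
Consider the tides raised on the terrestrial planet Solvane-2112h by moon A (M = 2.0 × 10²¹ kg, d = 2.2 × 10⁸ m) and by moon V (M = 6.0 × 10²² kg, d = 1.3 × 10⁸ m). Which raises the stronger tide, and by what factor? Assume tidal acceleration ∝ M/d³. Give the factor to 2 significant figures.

Moon V, by a factor of ≈ 150

The tide-raising term goes as M/d³ (the gradient of a 1/d² field).
Moon A: (2.0 × 10²¹) / (2.2 × 10⁸)³ = 1.878 × 10⁻⁴
Moon V: (6.0 × 10²²) / (1.3 × 10⁸)³ = 2.731 × 10⁻²
Ratio (larger/smaller) = 150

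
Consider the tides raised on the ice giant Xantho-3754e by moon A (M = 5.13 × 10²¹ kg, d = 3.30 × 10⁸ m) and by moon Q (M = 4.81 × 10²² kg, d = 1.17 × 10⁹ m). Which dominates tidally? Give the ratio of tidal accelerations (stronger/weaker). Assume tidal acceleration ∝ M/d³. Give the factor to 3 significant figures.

Compare M/d³ for the two perturbers:
Moon A: (5.13 × 10²¹) / (3.30 × 10⁸)³ = 1.427 × 10⁻⁴
Moon Q: (4.81 × 10²²) / (1.17 × 10⁹)³ = 3.003 × 10⁻⁵
Ratio (larger/smaller) = 4.75

Moon A, by a factor of ≈ 4.75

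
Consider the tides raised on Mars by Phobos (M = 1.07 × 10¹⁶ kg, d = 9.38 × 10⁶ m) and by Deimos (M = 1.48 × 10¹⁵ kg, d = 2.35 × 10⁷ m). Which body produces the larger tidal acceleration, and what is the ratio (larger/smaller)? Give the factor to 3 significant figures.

Phobos, by a factor of ≈ 114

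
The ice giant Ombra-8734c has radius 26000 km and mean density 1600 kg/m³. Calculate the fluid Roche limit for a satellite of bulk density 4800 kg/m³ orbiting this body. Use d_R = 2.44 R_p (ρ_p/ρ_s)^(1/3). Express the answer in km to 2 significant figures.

44000 km

d_R = 2.44 × 26000 km × (1600/4800)^(1/3)
    = 44000 km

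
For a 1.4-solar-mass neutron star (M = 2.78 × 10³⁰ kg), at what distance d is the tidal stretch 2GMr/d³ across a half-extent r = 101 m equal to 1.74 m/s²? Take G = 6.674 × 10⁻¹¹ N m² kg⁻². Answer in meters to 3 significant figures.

2.78 × 10⁷ m

2GMr/d³ = a_tidal  ⇒  d = (2GMr / a_tidal)^(1/3)
d = (2 × 6.674×10⁻¹¹ × (2.78 × 10³⁰) × (101) / (1.74))^(1/3)
  = 2.78 × 10⁷ m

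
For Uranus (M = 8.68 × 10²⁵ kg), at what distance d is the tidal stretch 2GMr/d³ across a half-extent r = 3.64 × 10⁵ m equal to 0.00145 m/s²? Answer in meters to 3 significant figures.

1.43 × 10⁸ m

2GMr/d³ = a_tidal  ⇒  d = (2GMr / a_tidal)^(1/3)
d = (2 × 6.674×10⁻¹¹ × (8.68 × 10²⁵) × (3.64 × 10⁵) / (0.00145))^(1/3)
  = 1.43 × 10⁸ m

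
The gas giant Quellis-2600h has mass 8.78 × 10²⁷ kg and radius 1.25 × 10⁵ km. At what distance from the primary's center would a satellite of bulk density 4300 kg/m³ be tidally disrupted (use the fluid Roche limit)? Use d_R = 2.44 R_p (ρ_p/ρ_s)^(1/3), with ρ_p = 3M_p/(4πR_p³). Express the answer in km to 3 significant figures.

ρ_p = 3M_p/(4πR_p³) = 3 × (8.78 × 10²⁷) / (4π × (1.25 × 10⁸ m)³) = 1070 kg/m³
d_R = 2.44 × 1.25 × 10⁵ km × (1070/4300)^(1/3)
    = 1.92 × 10⁵ km

1.92 × 10⁵ km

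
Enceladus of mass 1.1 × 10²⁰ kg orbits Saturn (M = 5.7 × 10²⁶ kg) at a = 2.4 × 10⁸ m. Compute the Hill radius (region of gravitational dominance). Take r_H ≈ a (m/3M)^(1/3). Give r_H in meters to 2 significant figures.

r_H ≈ a (m/3M)^(1/3)
    = (2.4 × 10⁸) × (1.1 × 10²⁰ / (3 × 5.7 × 10²⁶))^(1/3)
    = 9.6 × 10⁵ m

9.6 × 10⁵ m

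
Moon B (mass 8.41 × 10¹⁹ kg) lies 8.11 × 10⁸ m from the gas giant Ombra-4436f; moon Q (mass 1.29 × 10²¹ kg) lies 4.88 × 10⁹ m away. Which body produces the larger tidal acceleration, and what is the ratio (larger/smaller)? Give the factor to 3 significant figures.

Moon B, by a factor of ≈ 14.2

The tide-raising term goes as M/d³ (the gradient of a 1/d² field).
Moon B: (8.41 × 10¹⁹) / (8.11 × 10⁸)³ = 1.577 × 10⁻⁷
Moon Q: (1.29 × 10²¹) / (4.88 × 10⁹)³ = 1.110 × 10⁻⁸
Ratio (larger/smaller) = 14.2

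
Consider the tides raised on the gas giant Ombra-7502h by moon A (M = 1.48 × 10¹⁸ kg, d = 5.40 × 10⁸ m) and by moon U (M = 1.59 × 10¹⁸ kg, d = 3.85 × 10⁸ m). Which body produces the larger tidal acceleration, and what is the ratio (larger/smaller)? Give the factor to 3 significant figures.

Moon U, by a factor of ≈ 2.96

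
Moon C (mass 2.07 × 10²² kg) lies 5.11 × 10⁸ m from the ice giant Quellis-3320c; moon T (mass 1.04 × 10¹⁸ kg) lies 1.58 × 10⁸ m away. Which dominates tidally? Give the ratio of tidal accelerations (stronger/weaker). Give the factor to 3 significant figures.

Moon C, by a factor of ≈ 588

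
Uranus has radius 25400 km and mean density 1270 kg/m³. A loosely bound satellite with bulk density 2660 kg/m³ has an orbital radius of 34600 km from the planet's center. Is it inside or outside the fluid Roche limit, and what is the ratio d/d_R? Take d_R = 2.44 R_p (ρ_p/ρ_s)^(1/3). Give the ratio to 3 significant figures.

inside; d/d_R ≈ 0.714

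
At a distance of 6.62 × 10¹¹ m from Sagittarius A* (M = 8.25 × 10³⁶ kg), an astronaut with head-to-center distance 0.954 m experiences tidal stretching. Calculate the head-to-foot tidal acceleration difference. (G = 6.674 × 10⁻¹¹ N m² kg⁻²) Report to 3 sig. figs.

7.24 × 10⁻⁹ m/s²

a_tidal = 4GMr/d³
        = 4 × (6.674 × 10⁻¹¹) × (8.25 × 10³⁶) × (0.954) / (6.62 × 10¹¹)³
        = 7.24 × 10⁻⁹ m/s²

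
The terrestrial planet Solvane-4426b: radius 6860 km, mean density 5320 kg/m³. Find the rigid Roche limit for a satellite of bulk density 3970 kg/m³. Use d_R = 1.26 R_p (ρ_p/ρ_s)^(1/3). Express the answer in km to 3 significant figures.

d_R = 1.26 × 6860 km × (5320/3970)^(1/3)
    = 9530 km

9530 km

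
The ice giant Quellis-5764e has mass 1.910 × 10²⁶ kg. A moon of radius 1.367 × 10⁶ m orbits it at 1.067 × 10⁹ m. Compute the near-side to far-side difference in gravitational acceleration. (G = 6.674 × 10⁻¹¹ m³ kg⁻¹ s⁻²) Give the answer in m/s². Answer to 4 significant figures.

a_tidal = 4GMr/d³
        = 4 × (6.674 × 10⁻¹¹) × (1.910 × 10²⁶) × (1.367 × 10⁶) / (1.067 × 10⁹)³
        = 5.738 × 10⁻⁵ m/s²

5.738 × 10⁻⁵ m/s²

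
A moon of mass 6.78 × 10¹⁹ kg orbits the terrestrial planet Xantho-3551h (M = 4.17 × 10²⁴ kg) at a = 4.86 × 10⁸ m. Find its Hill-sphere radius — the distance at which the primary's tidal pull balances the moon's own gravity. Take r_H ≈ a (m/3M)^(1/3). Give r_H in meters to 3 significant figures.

r_H ≈ a (m/3M)^(1/3)
    = (4.86 × 10⁸) × (6.78 × 10¹⁹ / (3 × 4.17 × 10²⁴))^(1/3)
    = 8.54 × 10⁶ m

8.54 × 10⁶ m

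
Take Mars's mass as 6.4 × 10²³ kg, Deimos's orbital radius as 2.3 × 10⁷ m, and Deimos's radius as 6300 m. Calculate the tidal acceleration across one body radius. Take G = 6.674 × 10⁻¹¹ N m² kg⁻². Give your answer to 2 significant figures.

a_tidal = 2GMr/d³
        = 2 × (6.674 × 10⁻¹¹) × (6.4 × 10²³) × (6300) / (2.3 × 10⁷)³
        = 4.4 × 10⁻⁵ m/s²

4.4 × 10⁻⁵ m/s²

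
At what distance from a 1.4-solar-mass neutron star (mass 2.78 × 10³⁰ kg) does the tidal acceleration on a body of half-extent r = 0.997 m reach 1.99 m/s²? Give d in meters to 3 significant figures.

2GMr/d³ = a_tidal  ⇒  d = (2GMr / a_tidal)^(1/3)
d = (2 × 6.674×10⁻¹¹ × (2.78 × 10³⁰) × (0.997) / (1.99))^(1/3)
  = 5.71 × 10⁶ m

5.71 × 10⁶ m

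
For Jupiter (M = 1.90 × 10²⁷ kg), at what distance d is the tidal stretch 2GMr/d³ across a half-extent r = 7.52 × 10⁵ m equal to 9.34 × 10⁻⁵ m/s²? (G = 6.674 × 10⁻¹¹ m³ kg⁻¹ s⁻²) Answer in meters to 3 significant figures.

1.27 × 10⁹ m

2GMr/d³ = a_tidal  ⇒  d = (2GMr / a_tidal)^(1/3)
d = (2 × 6.674×10⁻¹¹ × (1.90 × 10²⁷) × (7.52 × 10⁵) / (9.34 × 10⁻⁵))^(1/3)
  = 1.27 × 10⁹ m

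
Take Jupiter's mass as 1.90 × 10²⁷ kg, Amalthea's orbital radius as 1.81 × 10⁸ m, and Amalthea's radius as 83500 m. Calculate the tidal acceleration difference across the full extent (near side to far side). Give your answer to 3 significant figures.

Δg = 4GMr/d³
   = 4 × (6.674 × 10⁻¹¹) × (1.90 × 10²⁷) × (83500) / (1.81 × 10⁸)³
   = 7.14 × 10⁻³ m/s²

7.14 × 10⁻³ m/s²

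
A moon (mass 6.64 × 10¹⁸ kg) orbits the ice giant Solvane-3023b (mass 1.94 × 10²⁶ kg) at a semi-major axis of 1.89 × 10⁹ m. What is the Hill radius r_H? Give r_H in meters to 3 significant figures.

4.25 × 10⁶ m

r_H ≈ a (m/3M)^(1/3)
    = (1.89 × 10⁹) × (6.64 × 10¹⁸ / (3 × 1.94 × 10²⁶))^(1/3)
    = 4.25 × 10⁶ m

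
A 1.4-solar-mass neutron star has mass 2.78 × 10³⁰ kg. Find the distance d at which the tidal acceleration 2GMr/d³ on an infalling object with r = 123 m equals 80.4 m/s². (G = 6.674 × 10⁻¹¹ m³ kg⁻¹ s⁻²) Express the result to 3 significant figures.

8.28 × 10⁶ m

2GMr/d³ = a_tidal  ⇒  d = (2GMr / a_tidal)^(1/3)
d = (2 × 6.674×10⁻¹¹ × (2.78 × 10³⁰) × (123) / (80.4))^(1/3)
  = 8.28 × 10⁶ m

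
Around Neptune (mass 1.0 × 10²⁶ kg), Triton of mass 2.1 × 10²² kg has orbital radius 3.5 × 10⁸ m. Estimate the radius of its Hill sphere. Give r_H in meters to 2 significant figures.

r_H ≈ a (m/3M)^(1/3)
    = (3.5 × 10⁸) × (2.1 × 10²² / (3 × 1.0 × 10²⁶))^(1/3)
    = 1.4 × 10⁷ m

1.4 × 10⁷ m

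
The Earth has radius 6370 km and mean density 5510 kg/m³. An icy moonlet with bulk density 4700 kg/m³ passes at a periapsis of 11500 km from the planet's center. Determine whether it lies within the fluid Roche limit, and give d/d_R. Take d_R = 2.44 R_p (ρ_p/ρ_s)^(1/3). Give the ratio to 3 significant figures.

inside; d/d_R ≈ 0.702

d_R = 2.44 × (6370 km) × (5510/4700)^(1/3) = 16390 km
d/d_R = (11500) / (16390) = 0.702
Since d/d_R < 1, the body is inside the Roche limit.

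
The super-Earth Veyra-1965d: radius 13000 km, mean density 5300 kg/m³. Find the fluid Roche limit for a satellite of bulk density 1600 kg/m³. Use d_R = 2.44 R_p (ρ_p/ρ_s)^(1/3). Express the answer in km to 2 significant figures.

47000 km

d_R = 2.44 × 13000 km × (5300/1600)^(1/3)
    = 47000 km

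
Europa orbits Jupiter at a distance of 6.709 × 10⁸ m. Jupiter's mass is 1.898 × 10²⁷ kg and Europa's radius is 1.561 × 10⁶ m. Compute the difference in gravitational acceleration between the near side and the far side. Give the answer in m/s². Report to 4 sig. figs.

2.619 × 10⁻³ m/s²

a_tidal = 4GMr/d³
        = 4 × (6.674 × 10⁻¹¹) × (1.898 × 10²⁷) × (1.561 × 10⁶) / (6.709 × 10⁸)³
        = 2.619 × 10⁻³ m/s²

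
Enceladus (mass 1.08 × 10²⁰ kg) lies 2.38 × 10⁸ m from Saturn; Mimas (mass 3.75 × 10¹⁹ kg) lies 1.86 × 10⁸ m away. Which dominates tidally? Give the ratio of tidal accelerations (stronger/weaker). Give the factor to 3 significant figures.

Enceladus, by a factor of ≈ 1.37

Tidal acceleration ∝ M/d³, so compare M/d³ for each.
Enceladus: (1.08 × 10²⁰) / (2.38 × 10⁸)³ = 8.011 × 10⁻⁶
Mimas: (3.75 × 10¹⁹) / (1.86 × 10⁸)³ = 5.828 × 10⁻⁶
Ratio (larger/smaller) = 1.37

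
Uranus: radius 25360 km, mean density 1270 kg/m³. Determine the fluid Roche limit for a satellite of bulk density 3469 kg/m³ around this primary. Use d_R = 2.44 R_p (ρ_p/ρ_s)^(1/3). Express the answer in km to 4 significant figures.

44270 km

d_R = 2.44 × 25360 km × (1270/3469)^(1/3)
    = 44270 km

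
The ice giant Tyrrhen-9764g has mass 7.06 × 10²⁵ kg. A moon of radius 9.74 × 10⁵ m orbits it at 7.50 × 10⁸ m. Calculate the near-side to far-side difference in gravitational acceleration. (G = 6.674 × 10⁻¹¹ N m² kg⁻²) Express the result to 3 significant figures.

4.35 × 10⁻⁵ m/s²

Δg = 4GMr/d³
   = 4 × (6.674 × 10⁻¹¹) × (7.06 × 10²⁵) × (9.74 × 10⁵) / (7.50 × 10⁸)³
   = 4.35 × 10⁻⁵ m/s²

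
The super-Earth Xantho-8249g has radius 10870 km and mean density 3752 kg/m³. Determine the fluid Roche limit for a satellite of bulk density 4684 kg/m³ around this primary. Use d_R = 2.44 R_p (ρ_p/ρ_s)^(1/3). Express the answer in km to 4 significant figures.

24630 km

d_R = 2.44 × 10870 km × (3752/4684)^(1/3)
    = 24630 km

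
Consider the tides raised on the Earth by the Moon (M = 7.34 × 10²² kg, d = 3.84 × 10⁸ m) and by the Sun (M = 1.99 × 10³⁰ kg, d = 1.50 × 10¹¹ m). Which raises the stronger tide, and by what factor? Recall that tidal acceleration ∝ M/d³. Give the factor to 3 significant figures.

The Moon, by a factor of ≈ 2.20

Tidal acceleration ∝ M/d³, so compare M/d³ for each.
The Moon: (7.34 × 10²²) / (3.84 × 10⁸)³ = 1.296 × 10⁻³
The Sun: (1.99 × 10³⁰) / (1.50 × 10¹¹)³ = 5.896 × 10⁻⁴
Ratio (larger/smaller) = 2.20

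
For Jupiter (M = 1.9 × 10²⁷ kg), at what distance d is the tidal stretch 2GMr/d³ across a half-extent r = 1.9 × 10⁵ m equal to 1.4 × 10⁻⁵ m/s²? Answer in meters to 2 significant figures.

1.5 × 10⁹ m

2GMr/d³ = a_tidal  ⇒  d = (2GMr / a_tidal)^(1/3)
d = (2 × 6.674×10⁻¹¹ × (1.9 × 10²⁷) × (1.9 × 10⁵) / (1.4 × 10⁻⁵))^(1/3)
  = 1.5 × 10⁹ m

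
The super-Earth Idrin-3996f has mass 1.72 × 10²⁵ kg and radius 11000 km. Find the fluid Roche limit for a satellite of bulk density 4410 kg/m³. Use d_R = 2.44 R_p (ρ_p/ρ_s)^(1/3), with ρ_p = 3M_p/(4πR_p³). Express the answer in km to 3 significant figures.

ρ_p = 3M_p/(4πR_p³) = 3 × (1.72 × 10²⁵) / (4π × (1.10 × 10⁷ m)³) = 3090 kg/m³
d_R = 2.44 × 11000 km × (3090/4410)^(1/3)
    = 23800 km

23800 km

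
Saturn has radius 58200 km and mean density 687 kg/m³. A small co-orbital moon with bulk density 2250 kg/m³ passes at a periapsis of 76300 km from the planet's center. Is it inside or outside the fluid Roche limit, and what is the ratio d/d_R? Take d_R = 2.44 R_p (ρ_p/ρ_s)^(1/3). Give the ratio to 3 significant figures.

inside; d/d_R ≈ 0.798

d_R = 2.44 × (58200 km) × (687/2250)^(1/3) = 95620 km
d/d_R = (76300) / (95620) = 0.798
Since d/d_R < 1, the body is inside the Roche limit.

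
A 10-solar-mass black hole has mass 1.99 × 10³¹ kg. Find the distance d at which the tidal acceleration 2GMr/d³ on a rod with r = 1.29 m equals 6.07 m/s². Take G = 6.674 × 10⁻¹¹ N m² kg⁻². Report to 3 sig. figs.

8.26 × 10⁶ m

2GMr/d³ = a_tidal  ⇒  d = (2GMr / a_tidal)^(1/3)
d = (2 × 6.674×10⁻¹¹ × (1.99 × 10³¹) × (1.29) / (6.07))^(1/3)
  = 8.26 × 10⁶ m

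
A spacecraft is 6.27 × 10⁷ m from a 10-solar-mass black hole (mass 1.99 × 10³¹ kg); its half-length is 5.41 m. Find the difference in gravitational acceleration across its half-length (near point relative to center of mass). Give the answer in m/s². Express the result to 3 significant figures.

5.83 × 10⁻² m/s²

a_tidal = 2GMr/d³
        = 2 × (6.674 × 10⁻¹¹) × (1.99 × 10³¹) × (5.41) / (6.27 × 10⁷)³
        = 5.83 × 10⁻² m/s²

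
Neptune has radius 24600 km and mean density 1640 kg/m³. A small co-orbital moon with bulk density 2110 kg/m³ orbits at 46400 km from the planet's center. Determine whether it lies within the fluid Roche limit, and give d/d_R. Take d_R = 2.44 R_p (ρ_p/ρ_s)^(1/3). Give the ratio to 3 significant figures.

inside; d/d_R ≈ 0.841

d_R = 2.44 × (24600 km) × (1640/2110)^(1/3) = 55190 km
d/d_R = (46400) / (55190) = 0.841
Since d/d_R < 1, the body is inside the Roche limit.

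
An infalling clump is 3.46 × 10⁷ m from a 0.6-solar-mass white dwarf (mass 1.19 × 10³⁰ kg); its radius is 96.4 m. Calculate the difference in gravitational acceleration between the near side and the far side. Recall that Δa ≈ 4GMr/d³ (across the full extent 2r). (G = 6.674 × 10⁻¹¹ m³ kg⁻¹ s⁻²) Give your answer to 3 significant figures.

a_tidal = 4GMr/d³
        = 4 × (6.674 × 10⁻¹¹) × (1.19 × 10³⁰) × (96.4) / (3.46 × 10⁷)³
        = 7.39 × 10⁻¹ m/s²

7.39 × 10⁻¹ m/s²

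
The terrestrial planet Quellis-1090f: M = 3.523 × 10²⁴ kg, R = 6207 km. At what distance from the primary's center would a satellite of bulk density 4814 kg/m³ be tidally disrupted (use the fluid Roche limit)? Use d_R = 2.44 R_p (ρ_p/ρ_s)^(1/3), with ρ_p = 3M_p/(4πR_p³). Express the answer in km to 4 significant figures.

13640 km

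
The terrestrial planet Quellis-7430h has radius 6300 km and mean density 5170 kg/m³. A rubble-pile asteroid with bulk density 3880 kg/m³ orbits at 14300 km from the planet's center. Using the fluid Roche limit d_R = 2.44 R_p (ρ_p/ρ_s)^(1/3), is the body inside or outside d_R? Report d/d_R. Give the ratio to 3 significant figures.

d_R = 2.44 × (6300 km) × (5170/3880)^(1/3) = 16920 km
d/d_R = (14300) / (16920) = 0.845
Since d/d_R < 1, the body is inside the Roche limit.

inside; d/d_R ≈ 0.845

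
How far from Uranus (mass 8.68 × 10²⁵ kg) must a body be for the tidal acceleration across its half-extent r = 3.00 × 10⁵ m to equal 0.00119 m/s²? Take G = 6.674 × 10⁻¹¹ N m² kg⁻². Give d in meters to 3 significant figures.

1.43 × 10⁸ m

2GMr/d³ = a_tidal  ⇒  d = (2GMr / a_tidal)^(1/3)
d = (2 × 6.674×10⁻¹¹ × (8.68 × 10²⁵) × (3.00 × 10⁵) / (0.00119))^(1/3)
  = 1.43 × 10⁸ m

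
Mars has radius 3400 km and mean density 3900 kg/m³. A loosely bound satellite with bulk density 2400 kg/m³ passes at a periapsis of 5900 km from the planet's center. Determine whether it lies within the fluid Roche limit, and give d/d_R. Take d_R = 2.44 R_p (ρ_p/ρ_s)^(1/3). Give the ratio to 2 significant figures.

d_R = 2.44 × (3400 km) × (3900/2400)^(1/3) = 9753 km
d/d_R = (5900) / (9753) = 0.60
Since d/d_R < 1, the body is inside the Roche limit.

inside; d/d_R ≈ 0.60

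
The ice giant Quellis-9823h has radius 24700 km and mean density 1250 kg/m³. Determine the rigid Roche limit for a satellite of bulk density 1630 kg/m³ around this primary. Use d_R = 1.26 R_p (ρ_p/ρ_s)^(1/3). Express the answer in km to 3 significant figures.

d_R = 1.26 × 24700 km × (1250/1630)^(1/3)
    = 28500 km

28500 km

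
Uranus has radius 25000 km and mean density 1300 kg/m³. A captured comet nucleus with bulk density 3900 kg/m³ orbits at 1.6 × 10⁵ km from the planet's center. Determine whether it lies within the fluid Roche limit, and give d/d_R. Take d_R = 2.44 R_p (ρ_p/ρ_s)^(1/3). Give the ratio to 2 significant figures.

outside; d/d_R ≈ 3.8

d_R = 2.44 × (25000 km) × (1300/3900)^(1/3) = 42300 km
d/d_R = (1.6 × 10⁵) / (42300) = 3.8
Since d/d_R > 1, the body is outside the Roche limit.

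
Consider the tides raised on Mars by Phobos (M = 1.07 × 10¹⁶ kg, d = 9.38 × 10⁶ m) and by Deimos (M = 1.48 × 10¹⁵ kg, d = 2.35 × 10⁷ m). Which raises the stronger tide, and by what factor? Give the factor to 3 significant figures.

Compare M/d³ for the two perturbers:
Phobos: (1.07 × 10¹⁶) / (9.38 × 10⁶)³ = 1.297 × 10⁻⁵
Deimos: (1.48 × 10¹⁵) / (2.35 × 10⁷)³ = 1.140 × 10⁻⁷
Ratio (larger/smaller) = 114

Phobos, by a factor of ≈ 114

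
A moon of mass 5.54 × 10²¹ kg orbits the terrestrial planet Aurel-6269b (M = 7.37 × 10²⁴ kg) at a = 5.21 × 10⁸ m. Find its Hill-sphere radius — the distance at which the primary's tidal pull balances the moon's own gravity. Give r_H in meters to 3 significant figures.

r_H ≈ a (m/3M)^(1/3)
    = (5.21 × 10⁸) × (5.54 × 10²¹ / (3 × 7.37 × 10²⁴))^(1/3)
    = 3.28 × 10⁷ m

3.28 × 10⁷ m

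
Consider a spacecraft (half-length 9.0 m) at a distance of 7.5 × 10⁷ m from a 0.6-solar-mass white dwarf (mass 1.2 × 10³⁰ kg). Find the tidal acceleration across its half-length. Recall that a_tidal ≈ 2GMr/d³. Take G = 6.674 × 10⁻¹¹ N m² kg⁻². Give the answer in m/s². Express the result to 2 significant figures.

The tidal stretch is the gradient of GM/d² times the body's extent r, hence the 1/d³ dependence.
a_tidal = 2GMr/d³
        = 2 × (6.674 × 10⁻¹¹) × (1.2 × 10³⁰) × (9.0) / (7.5 × 10⁷)³
        = 3.4 × 10⁻³ m/s²

3.4 × 10⁻³ m/s²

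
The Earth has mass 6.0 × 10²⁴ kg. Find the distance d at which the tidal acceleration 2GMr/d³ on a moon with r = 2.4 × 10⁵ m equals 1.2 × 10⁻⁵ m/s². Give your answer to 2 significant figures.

2GMr/d³ = a_tidal  ⇒  d = (2GMr / a_tidal)^(1/3)
d = (2 × 6.674×10⁻¹¹ × (6.0 × 10²⁴) × (2.4 × 10⁵) / (1.2 × 10⁻⁵))^(1/3)
  = 2.5 × 10⁸ m

2.5 × 10⁸ m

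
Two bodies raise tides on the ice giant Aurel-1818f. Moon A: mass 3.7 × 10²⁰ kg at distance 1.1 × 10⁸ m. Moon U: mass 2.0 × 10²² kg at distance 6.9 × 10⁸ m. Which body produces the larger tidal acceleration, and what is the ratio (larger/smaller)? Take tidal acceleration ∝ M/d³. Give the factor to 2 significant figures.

Compare M/d³ for the two perturbers:
Moon A: (3.7 × 10²⁰) / (1.1 × 10⁸)³ = 2.780 × 10⁻⁴
Moon U: (2.0 × 10²²) / (6.9 × 10⁸)³ = 6.088 × 10⁻⁵
Ratio (larger/smaller) = 4.6

Moon A, by a factor of ≈ 4.6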